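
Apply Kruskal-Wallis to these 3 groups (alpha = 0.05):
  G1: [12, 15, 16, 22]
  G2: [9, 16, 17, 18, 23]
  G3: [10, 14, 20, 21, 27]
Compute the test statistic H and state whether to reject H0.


Step 1: Combine all N = 14 observations and assign midranks.
sorted (value, group, rank): (9,G2,1), (10,G3,2), (12,G1,3), (14,G3,4), (15,G1,5), (16,G1,6.5), (16,G2,6.5), (17,G2,8), (18,G2,9), (20,G3,10), (21,G3,11), (22,G1,12), (23,G2,13), (27,G3,14)
Step 2: Sum ranks within each group.
R_1 = 26.5 (n_1 = 4)
R_2 = 37.5 (n_2 = 5)
R_3 = 41 (n_3 = 5)
Step 3: H = 12/(N(N+1)) * sum(R_i^2/n_i) - 3(N+1)
     = 12/(14*15) * (26.5^2/4 + 37.5^2/5 + 41^2/5) - 3*15
     = 0.057143 * 793.013 - 45
     = 0.315000.
Step 4: Ties present; correction factor C = 1 - 6/(14^3 - 14) = 0.997802. Corrected H = 0.315000 / 0.997802 = 0.315694.
Step 5: Under H0, H ~ chi^2(2); p-value = 0.853981.
Step 6: alpha = 0.05. fail to reject H0.

H = 0.3157, df = 2, p = 0.853981, fail to reject H0.


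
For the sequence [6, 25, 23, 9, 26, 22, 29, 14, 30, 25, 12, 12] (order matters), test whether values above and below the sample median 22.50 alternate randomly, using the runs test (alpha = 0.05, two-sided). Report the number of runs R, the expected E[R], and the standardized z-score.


Step 1: Compute median = 22.50; label A = above, B = below.
Labels in order: BAABABABAABB  (n_A = 6, n_B = 6)
Step 2: Count runs R = 9.
Step 3: Under H0 (random ordering), E[R] = 2*n_A*n_B/(n_A+n_B) + 1 = 2*6*6/12 + 1 = 7.0000.
        Var[R] = 2*n_A*n_B*(2*n_A*n_B - n_A - n_B) / ((n_A+n_B)^2 * (n_A+n_B-1)) = 4320/1584 = 2.7273.
        SD[R] = 1.6514.
Step 4: Continuity-corrected z = (R - 0.5 - E[R]) / SD[R] = (9 - 0.5 - 7.0000) / 1.6514 = 0.9083.
Step 5: Two-sided p-value via normal approximation = 2*(1 - Phi(|z|)) = 0.363722.
Step 6: alpha = 0.05. fail to reject H0.

R = 9, z = 0.9083, p = 0.363722, fail to reject H0.


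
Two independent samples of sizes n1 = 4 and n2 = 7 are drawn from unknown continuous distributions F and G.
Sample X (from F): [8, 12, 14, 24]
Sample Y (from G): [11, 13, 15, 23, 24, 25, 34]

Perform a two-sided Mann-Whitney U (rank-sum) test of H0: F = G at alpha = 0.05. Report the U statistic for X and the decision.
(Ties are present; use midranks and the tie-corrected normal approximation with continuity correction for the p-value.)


Step 1: Combine and sort all 11 observations; assign midranks.
sorted (value, group): (8,X), (11,Y), (12,X), (13,Y), (14,X), (15,Y), (23,Y), (24,X), (24,Y), (25,Y), (34,Y)
ranks: 8->1, 11->2, 12->3, 13->4, 14->5, 15->6, 23->7, 24->8.5, 24->8.5, 25->10, 34->11
Step 2: Rank sum for X: R1 = 1 + 3 + 5 + 8.5 = 17.5.
Step 3: U_X = R1 - n1(n1+1)/2 = 17.5 - 4*5/2 = 17.5 - 10 = 7.5.
       U_Y = n1*n2 - U_X = 28 - 7.5 = 20.5.
Step 4: Ties are present, so use the tie-corrected normal approximation (with continuity correction) for the p-value.
Step 5: p-value = 0.255756; compare to alpha = 0.05. fail to reject H0.

U_X = 7.5, p = 0.255756, fail to reject H0 at alpha = 0.05.


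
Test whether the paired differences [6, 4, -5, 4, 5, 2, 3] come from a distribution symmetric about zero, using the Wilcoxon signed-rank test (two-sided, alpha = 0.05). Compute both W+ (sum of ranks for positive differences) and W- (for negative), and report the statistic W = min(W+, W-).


Step 1: Drop any zero differences (none here) and take |d_i|.
|d| = [6, 4, 5, 4, 5, 2, 3]
Step 2: Midrank |d_i| (ties get averaged ranks).
ranks: |6|->7, |4|->3.5, |5|->5.5, |4|->3.5, |5|->5.5, |2|->1, |3|->2
Step 3: Attach original signs; sum ranks with positive sign and with negative sign.
W+ = 7 + 3.5 + 3.5 + 5.5 + 1 + 2 = 22.5
W- = 5.5 = 5.5
(Check: W+ + W- = 28 should equal n(n+1)/2 = 28.)
Step 4: Test statistic W = min(W+, W-) = 5.5.
Step 5: Ties in |d|, so use the tie-corrected normal approximation.
        E[W] = n(n+1)/4 = 7*8/4 = 14.
        Tie groups: |d|=4 (t=2), |d|=5 (t=2); sum(t^3 - t) = 12.
        Var[W] = n(n+1)(2n+1)/24 - sum(t^3-t)/48 = 840/24 - 12/48 = 34.75.
        z = (W - E[W]) / sqrt(Var[W]) = (5.5 - 14) / 5.8949 = -1.4419.
        Two-sided p = 2*Phi(z) = 0.149325.
Step 6: alpha = 0.05. fail to reject H0.

W+ = 22.5, W- = 5.5, W = min = 5.5, p = 0.149325, fail to reject H0.


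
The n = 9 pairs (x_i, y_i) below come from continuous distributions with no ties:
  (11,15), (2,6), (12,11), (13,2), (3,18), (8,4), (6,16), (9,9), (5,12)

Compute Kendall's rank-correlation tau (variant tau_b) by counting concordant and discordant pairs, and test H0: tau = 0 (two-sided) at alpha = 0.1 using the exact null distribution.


Step 1: Enumerate the 36 unordered pairs (i,j) with i<j and classify each by sign(x_j-x_i) * sign(y_j-y_i).
  (1,2):dx=-9,dy=-9->C; (1,3):dx=+1,dy=-4->D; (1,4):dx=+2,dy=-13->D; (1,5):dx=-8,dy=+3->D
  (1,6):dx=-3,dy=-11->C; (1,7):dx=-5,dy=+1->D; (1,8):dx=-2,dy=-6->C; (1,9):dx=-6,dy=-3->C
  (2,3):dx=+10,dy=+5->C; (2,4):dx=+11,dy=-4->D; (2,5):dx=+1,dy=+12->C; (2,6):dx=+6,dy=-2->D
  (2,7):dx=+4,dy=+10->C; (2,8):dx=+7,dy=+3->C; (2,9):dx=+3,dy=+6->C; (3,4):dx=+1,dy=-9->D
  (3,5):dx=-9,dy=+7->D; (3,6):dx=-4,dy=-7->C; (3,7):dx=-6,dy=+5->D; (3,8):dx=-3,dy=-2->C
  (3,9):dx=-7,dy=+1->D; (4,5):dx=-10,dy=+16->D; (4,6):dx=-5,dy=+2->D; (4,7):dx=-7,dy=+14->D
  (4,8):dx=-4,dy=+7->D; (4,9):dx=-8,dy=+10->D; (5,6):dx=+5,dy=-14->D; (5,7):dx=+3,dy=-2->D
  (5,8):dx=+6,dy=-9->D; (5,9):dx=+2,dy=-6->D; (6,7):dx=-2,dy=+12->D; (6,8):dx=+1,dy=+5->C
  (6,9):dx=-3,dy=+8->D; (7,8):dx=+3,dy=-7->D; (7,9):dx=-1,dy=-4->C; (8,9):dx=-4,dy=+3->D
Step 2: C = 13, D = 23, total pairs = 36.
Step 3: tau = (C - D)/(n(n-1)/2) = (13 - 23)/36 = -0.277778.
Step 4: Exact two-sided p-value (enumerate n! = 362880 permutations of y under H0): p = 0.358488.
Step 5: alpha = 0.1. fail to reject H0.

tau_b = -0.2778 (C=13, D=23), p = 0.358488, fail to reject H0.


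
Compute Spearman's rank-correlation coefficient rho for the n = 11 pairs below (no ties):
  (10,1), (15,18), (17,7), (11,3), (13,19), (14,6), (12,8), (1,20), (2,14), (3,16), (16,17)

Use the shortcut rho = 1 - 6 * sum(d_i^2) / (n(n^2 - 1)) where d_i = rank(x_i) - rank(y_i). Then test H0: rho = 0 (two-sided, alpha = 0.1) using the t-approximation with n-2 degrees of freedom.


Step 1: Rank x and y separately (midranks; no ties here).
rank(x): 10->4, 15->9, 17->11, 11->5, 13->7, 14->8, 12->6, 1->1, 2->2, 3->3, 16->10
rank(y): 1->1, 18->9, 7->4, 3->2, 19->10, 6->3, 8->5, 20->11, 14->6, 16->7, 17->8
Step 2: d_i = R_x(i) - R_y(i); compute d_i^2.
  (4-1)^2=9, (9-9)^2=0, (11-4)^2=49, (5-2)^2=9, (7-10)^2=9, (8-3)^2=25, (6-5)^2=1, (1-11)^2=100, (2-6)^2=16, (3-7)^2=16, (10-8)^2=4
sum(d^2) = 238.
Step 3: rho = 1 - 6*238 / (11*(11^2 - 1)) = 1 - 1428/1320 = -0.081818.
Step 4: Under H0, t = rho * sqrt((n-2)/(1-rho^2)) = -0.2463 ~ t(9).
Step 5: Two-sided p-value from the t-distribution with 9 df = 0.810990.
Step 6: alpha = 0.1. fail to reject H0.

rho = -0.0818, p = 0.810990, fail to reject H0 at alpha = 0.1.


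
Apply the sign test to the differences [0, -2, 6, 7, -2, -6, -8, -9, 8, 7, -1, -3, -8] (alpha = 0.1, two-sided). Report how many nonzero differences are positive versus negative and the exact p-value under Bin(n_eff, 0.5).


Step 1: Discard zero differences. Original n = 13; n_eff = number of nonzero differences = 12.
Nonzero differences (with sign): -2, +6, +7, -2, -6, -8, -9, +8, +7, -1, -3, -8
Step 2: Count signs: positive = 4, negative = 8.
Step 3: Under H0: P(positive) = 0.5, so the number of positives S ~ Bin(12, 0.5).
Step 4: Two-sided exact p-value = sum of Bin(12,0.5) probabilities at or below the observed probability = 0.387695.
Step 5: alpha = 0.1. fail to reject H0.

n_eff = 12, pos = 4, neg = 8, p = 0.387695, fail to reject H0.


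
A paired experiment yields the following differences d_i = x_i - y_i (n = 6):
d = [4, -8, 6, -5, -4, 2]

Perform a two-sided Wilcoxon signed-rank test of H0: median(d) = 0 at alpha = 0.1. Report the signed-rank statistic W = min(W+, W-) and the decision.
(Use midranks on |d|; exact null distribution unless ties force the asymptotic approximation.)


Step 1: Drop any zero differences (none here) and take |d_i|.
|d| = [4, 8, 6, 5, 4, 2]
Step 2: Midrank |d_i| (ties get averaged ranks).
ranks: |4|->2.5, |8|->6, |6|->5, |5|->4, |4|->2.5, |2|->1
Step 3: Attach original signs; sum ranks with positive sign and with negative sign.
W+ = 2.5 + 5 + 1 = 8.5
W- = 6 + 4 + 2.5 = 12.5
(Check: W+ + W- = 21 should equal n(n+1)/2 = 21.)
Step 4: Test statistic W = min(W+, W-) = 8.5.
Step 5: Ties in |d|, so use the tie-corrected normal approximation.
        E[W] = n(n+1)/4 = 6*7/4 = 10.5.
        Tie groups: |d|=4 (t=2); sum(t^3 - t) = 6.
        Var[W] = n(n+1)(2n+1)/24 - sum(t^3-t)/48 = 546/24 - 6/48 = 22.625.
        z = (W - E[W]) / sqrt(Var[W]) = (8.5 - 10.5) / 4.7566 = -0.4205.
        Two-sided p = 2*Phi(z) = 0.674142.
Step 6: alpha = 0.1. fail to reject H0.

W+ = 8.5, W- = 12.5, W = min = 8.5, p = 0.674142, fail to reject H0.


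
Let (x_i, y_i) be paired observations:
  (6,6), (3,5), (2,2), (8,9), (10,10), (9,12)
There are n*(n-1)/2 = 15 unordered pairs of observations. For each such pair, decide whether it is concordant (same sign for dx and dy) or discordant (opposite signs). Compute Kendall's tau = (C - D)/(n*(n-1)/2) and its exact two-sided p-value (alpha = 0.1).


Step 1: Enumerate the 15 unordered pairs (i,j) with i<j and classify each by sign(x_j-x_i) * sign(y_j-y_i).
  (1,2):dx=-3,dy=-1->C; (1,3):dx=-4,dy=-4->C; (1,4):dx=+2,dy=+3->C; (1,5):dx=+4,dy=+4->C
  (1,6):dx=+3,dy=+6->C; (2,3):dx=-1,dy=-3->C; (2,4):dx=+5,dy=+4->C; (2,5):dx=+7,dy=+5->C
  (2,6):dx=+6,dy=+7->C; (3,4):dx=+6,dy=+7->C; (3,5):dx=+8,dy=+8->C; (3,6):dx=+7,dy=+10->C
  (4,5):dx=+2,dy=+1->C; (4,6):dx=+1,dy=+3->C; (5,6):dx=-1,dy=+2->D
Step 2: C = 14, D = 1, total pairs = 15.
Step 3: tau = (C - D)/(n(n-1)/2) = (14 - 1)/15 = 0.866667.
Step 4: Exact two-sided p-value (enumerate n! = 720 permutations of y under H0): p = 0.016667.
Step 5: alpha = 0.1. reject H0.

tau_b = 0.8667 (C=14, D=1), p = 0.016667, reject H0.


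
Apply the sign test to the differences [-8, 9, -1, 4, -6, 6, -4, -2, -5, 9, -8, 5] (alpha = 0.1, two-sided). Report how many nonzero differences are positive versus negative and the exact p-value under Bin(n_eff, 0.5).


Step 1: Discard zero differences. Original n = 12; n_eff = number of nonzero differences = 12.
Nonzero differences (with sign): -8, +9, -1, +4, -6, +6, -4, -2, -5, +9, -8, +5
Step 2: Count signs: positive = 5, negative = 7.
Step 3: Under H0: P(positive) = 0.5, so the number of positives S ~ Bin(12, 0.5).
Step 4: Two-sided exact p-value = sum of Bin(12,0.5) probabilities at or below the observed probability = 0.774414.
Step 5: alpha = 0.1. fail to reject H0.

n_eff = 12, pos = 5, neg = 7, p = 0.774414, fail to reject H0.


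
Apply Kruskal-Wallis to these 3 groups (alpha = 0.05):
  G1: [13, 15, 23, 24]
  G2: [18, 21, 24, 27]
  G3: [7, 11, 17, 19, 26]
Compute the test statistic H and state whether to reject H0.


Step 1: Combine all N = 13 observations and assign midranks.
sorted (value, group, rank): (7,G3,1), (11,G3,2), (13,G1,3), (15,G1,4), (17,G3,5), (18,G2,6), (19,G3,7), (21,G2,8), (23,G1,9), (24,G1,10.5), (24,G2,10.5), (26,G3,12), (27,G2,13)
Step 2: Sum ranks within each group.
R_1 = 26.5 (n_1 = 4)
R_2 = 37.5 (n_2 = 4)
R_3 = 27 (n_3 = 5)
Step 3: H = 12/(N(N+1)) * sum(R_i^2/n_i) - 3(N+1)
     = 12/(13*14) * (26.5^2/4 + 37.5^2/4 + 27^2/5) - 3*14
     = 0.065934 * 672.925 - 42
     = 2.368681.
Step 4: Ties present; correction factor C = 1 - 6/(13^3 - 13) = 0.997253. Corrected H = 2.368681 / 0.997253 = 2.375207.
Step 5: Under H0, H ~ chi^2(2); p-value = 0.304951.
Step 6: alpha = 0.05. fail to reject H0.

H = 2.3752, df = 2, p = 0.304951, fail to reject H0.


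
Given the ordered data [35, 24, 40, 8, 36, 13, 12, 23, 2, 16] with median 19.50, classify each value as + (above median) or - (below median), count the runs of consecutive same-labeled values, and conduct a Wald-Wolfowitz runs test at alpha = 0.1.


Step 1: Compute median = 19.50; label A = above, B = below.
Labels in order: AAABABBABB  (n_A = 5, n_B = 5)
Step 2: Count runs R = 6.
Step 3: Under H0 (random ordering), E[R] = 2*n_A*n_B/(n_A+n_B) + 1 = 2*5*5/10 + 1 = 6.0000.
        Var[R] = 2*n_A*n_B*(2*n_A*n_B - n_A - n_B) / ((n_A+n_B)^2 * (n_A+n_B-1)) = 2000/900 = 2.2222.
        SD[R] = 1.4907.
Step 4: R = E[R], so z = 0 with no continuity correction.
Step 5: Two-sided p-value via normal approximation = 2*(1 - Phi(|z|)) = 1.000000.
Step 6: alpha = 0.1. fail to reject H0.

R = 6, z = 0.0000, p = 1.000000, fail to reject H0.


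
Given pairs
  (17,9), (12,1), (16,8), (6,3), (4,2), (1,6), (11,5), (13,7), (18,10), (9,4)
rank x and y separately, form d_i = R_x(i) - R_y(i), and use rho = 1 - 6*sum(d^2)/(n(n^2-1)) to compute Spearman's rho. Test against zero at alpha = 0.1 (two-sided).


Step 1: Rank x and y separately (midranks; no ties here).
rank(x): 17->9, 12->6, 16->8, 6->3, 4->2, 1->1, 11->5, 13->7, 18->10, 9->4
rank(y): 9->9, 1->1, 8->8, 3->3, 2->2, 6->6, 5->5, 7->7, 10->10, 4->4
Step 2: d_i = R_x(i) - R_y(i); compute d_i^2.
  (9-9)^2=0, (6-1)^2=25, (8-8)^2=0, (3-3)^2=0, (2-2)^2=0, (1-6)^2=25, (5-5)^2=0, (7-7)^2=0, (10-10)^2=0, (4-4)^2=0
sum(d^2) = 50.
Step 3: rho = 1 - 6*50 / (10*(10^2 - 1)) = 1 - 300/990 = 0.696970.
Step 4: Under H0, t = rho * sqrt((n-2)/(1-rho^2)) = 2.7490 ~ t(8).
Step 5: Two-sided p-value from the t-distribution with 8 df = 0.025097.
Step 6: alpha = 0.1. reject H0.

rho = 0.6970, p = 0.025097, reject H0 at alpha = 0.1.


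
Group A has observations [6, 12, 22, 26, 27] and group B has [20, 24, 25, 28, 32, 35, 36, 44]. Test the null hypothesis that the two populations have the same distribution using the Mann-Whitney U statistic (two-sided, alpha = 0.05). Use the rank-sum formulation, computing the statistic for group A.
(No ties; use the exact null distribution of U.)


Step 1: Combine and sort all 13 observations; assign midranks.
sorted (value, group): (6,X), (12,X), (20,Y), (22,X), (24,Y), (25,Y), (26,X), (27,X), (28,Y), (32,Y), (35,Y), (36,Y), (44,Y)
ranks: 6->1, 12->2, 20->3, 22->4, 24->5, 25->6, 26->7, 27->8, 28->9, 32->10, 35->11, 36->12, 44->13
Step 2: Rank sum for X: R1 = 1 + 2 + 4 + 7 + 8 = 22.
Step 3: U_X = R1 - n1(n1+1)/2 = 22 - 5*6/2 = 22 - 15 = 7.
       U_Y = n1*n2 - U_X = 40 - 7 = 33.
Step 4: No ties, so the exact null distribution of U (based on enumerating the C(13,5) = 1287 equally likely rank assignments) gives the two-sided p-value.
Step 5: p-value = 0.065268; compare to alpha = 0.05. fail to reject H0.

U_X = 7, p = 0.065268, fail to reject H0 at alpha = 0.05.


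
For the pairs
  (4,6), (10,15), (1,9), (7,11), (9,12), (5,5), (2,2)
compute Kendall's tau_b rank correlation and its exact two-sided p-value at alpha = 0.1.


Step 1: Enumerate the 21 unordered pairs (i,j) with i<j and classify each by sign(x_j-x_i) * sign(y_j-y_i).
  (1,2):dx=+6,dy=+9->C; (1,3):dx=-3,dy=+3->D; (1,4):dx=+3,dy=+5->C; (1,5):dx=+5,dy=+6->C
  (1,6):dx=+1,dy=-1->D; (1,7):dx=-2,dy=-4->C; (2,3):dx=-9,dy=-6->C; (2,4):dx=-3,dy=-4->C
  (2,5):dx=-1,dy=-3->C; (2,6):dx=-5,dy=-10->C; (2,7):dx=-8,dy=-13->C; (3,4):dx=+6,dy=+2->C
  (3,5):dx=+8,dy=+3->C; (3,6):dx=+4,dy=-4->D; (3,7):dx=+1,dy=-7->D; (4,5):dx=+2,dy=+1->C
  (4,6):dx=-2,dy=-6->C; (4,7):dx=-5,dy=-9->C; (5,6):dx=-4,dy=-7->C; (5,7):dx=-7,dy=-10->C
  (6,7):dx=-3,dy=-3->C
Step 2: C = 17, D = 4, total pairs = 21.
Step 3: tau = (C - D)/(n(n-1)/2) = (17 - 4)/21 = 0.619048.
Step 4: Exact two-sided p-value (enumerate n! = 5040 permutations of y under H0): p = 0.069048.
Step 5: alpha = 0.1. reject H0.

tau_b = 0.6190 (C=17, D=4), p = 0.069048, reject H0.


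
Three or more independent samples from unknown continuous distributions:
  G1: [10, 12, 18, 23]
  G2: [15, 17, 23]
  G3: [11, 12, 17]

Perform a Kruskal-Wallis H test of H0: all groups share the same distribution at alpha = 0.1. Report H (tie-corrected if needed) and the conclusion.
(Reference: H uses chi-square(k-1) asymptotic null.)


Step 1: Combine all N = 10 observations and assign midranks.
sorted (value, group, rank): (10,G1,1), (11,G3,2), (12,G1,3.5), (12,G3,3.5), (15,G2,5), (17,G2,6.5), (17,G3,6.5), (18,G1,8), (23,G1,9.5), (23,G2,9.5)
Step 2: Sum ranks within each group.
R_1 = 22 (n_1 = 4)
R_2 = 21 (n_2 = 3)
R_3 = 12 (n_3 = 3)
Step 3: H = 12/(N(N+1)) * sum(R_i^2/n_i) - 3(N+1)
     = 12/(10*11) * (22^2/4 + 21^2/3 + 12^2/3) - 3*11
     = 0.109091 * 316 - 33
     = 1.472727.
Step 4: Ties present; correction factor C = 1 - 18/(10^3 - 10) = 0.981818. Corrected H = 1.472727 / 0.981818 = 1.500000.
Step 5: Under H0, H ~ chi^2(2); p-value = 0.472367.
Step 6: alpha = 0.1. fail to reject H0.

H = 1.5000, df = 2, p = 0.472367, fail to reject H0.


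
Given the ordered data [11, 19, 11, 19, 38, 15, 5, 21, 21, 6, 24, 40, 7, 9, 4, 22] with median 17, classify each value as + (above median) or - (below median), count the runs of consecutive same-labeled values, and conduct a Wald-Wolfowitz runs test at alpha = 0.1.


Step 1: Compute median = 17; label A = above, B = below.
Labels in order: BABAABBAABAABBBA  (n_A = 8, n_B = 8)
Step 2: Count runs R = 10.
Step 3: Under H0 (random ordering), E[R] = 2*n_A*n_B/(n_A+n_B) + 1 = 2*8*8/16 + 1 = 9.0000.
        Var[R] = 2*n_A*n_B*(2*n_A*n_B - n_A - n_B) / ((n_A+n_B)^2 * (n_A+n_B-1)) = 14336/3840 = 3.7333.
        SD[R] = 1.9322.
Step 4: Continuity-corrected z = (R - 0.5 - E[R]) / SD[R] = (10 - 0.5 - 9.0000) / 1.9322 = 0.2588.
Step 5: Two-sided p-value via normal approximation = 2*(1 - Phi(|z|)) = 0.795809.
Step 6: alpha = 0.1. fail to reject H0.

R = 10, z = 0.2588, p = 0.795809, fail to reject H0.


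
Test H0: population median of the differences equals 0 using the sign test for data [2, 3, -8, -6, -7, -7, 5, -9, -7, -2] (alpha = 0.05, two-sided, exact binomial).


Step 1: Discard zero differences. Original n = 10; n_eff = number of nonzero differences = 10.
Nonzero differences (with sign): +2, +3, -8, -6, -7, -7, +5, -9, -7, -2
Step 2: Count signs: positive = 3, negative = 7.
Step 3: Under H0: P(positive) = 0.5, so the number of positives S ~ Bin(10, 0.5).
Step 4: Two-sided exact p-value = sum of Bin(10,0.5) probabilities at or below the observed probability = 0.343750.
Step 5: alpha = 0.05. fail to reject H0.

n_eff = 10, pos = 3, neg = 7, p = 0.343750, fail to reject H0.


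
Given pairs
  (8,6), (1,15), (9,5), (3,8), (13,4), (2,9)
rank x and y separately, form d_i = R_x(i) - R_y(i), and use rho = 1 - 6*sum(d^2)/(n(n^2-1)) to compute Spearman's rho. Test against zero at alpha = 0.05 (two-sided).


Step 1: Rank x and y separately (midranks; no ties here).
rank(x): 8->4, 1->1, 9->5, 3->3, 13->6, 2->2
rank(y): 6->3, 15->6, 5->2, 8->4, 4->1, 9->5
Step 2: d_i = R_x(i) - R_y(i); compute d_i^2.
  (4-3)^2=1, (1-6)^2=25, (5-2)^2=9, (3-4)^2=1, (6-1)^2=25, (2-5)^2=9
sum(d^2) = 70.
Step 3: rho = 1 - 6*70 / (6*(6^2 - 1)) = 1 - 420/210 = -1.000000.
Step 5: Two-sided p-value from the t-distribution with 4 df = 0.000000.
Step 6: alpha = 0.05. reject H0.

rho = -1.0000, p = 0.000000, reject H0 at alpha = 0.05.


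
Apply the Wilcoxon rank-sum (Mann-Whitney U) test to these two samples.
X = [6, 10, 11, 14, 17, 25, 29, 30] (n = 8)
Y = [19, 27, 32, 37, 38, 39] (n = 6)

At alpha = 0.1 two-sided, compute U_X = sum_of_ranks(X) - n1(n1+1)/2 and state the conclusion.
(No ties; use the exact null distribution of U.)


Step 1: Combine and sort all 14 observations; assign midranks.
sorted (value, group): (6,X), (10,X), (11,X), (14,X), (17,X), (19,Y), (25,X), (27,Y), (29,X), (30,X), (32,Y), (37,Y), (38,Y), (39,Y)
ranks: 6->1, 10->2, 11->3, 14->4, 17->5, 19->6, 25->7, 27->8, 29->9, 30->10, 32->11, 37->12, 38->13, 39->14
Step 2: Rank sum for X: R1 = 1 + 2 + 3 + 4 + 5 + 7 + 9 + 10 = 41.
Step 3: U_X = R1 - n1(n1+1)/2 = 41 - 8*9/2 = 41 - 36 = 5.
       U_Y = n1*n2 - U_X = 48 - 5 = 43.
Step 4: No ties, so the exact null distribution of U (based on enumerating the C(14,8) = 3003 equally likely rank assignments) gives the two-sided p-value.
Step 5: p-value = 0.012654; compare to alpha = 0.1. reject H0.

U_X = 5, p = 0.012654, reject H0 at alpha = 0.1.


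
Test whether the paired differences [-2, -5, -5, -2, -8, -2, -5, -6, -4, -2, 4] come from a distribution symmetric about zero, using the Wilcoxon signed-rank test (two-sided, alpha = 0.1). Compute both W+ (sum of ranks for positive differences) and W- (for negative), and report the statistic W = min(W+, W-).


Step 1: Drop any zero differences (none here) and take |d_i|.
|d| = [2, 5, 5, 2, 8, 2, 5, 6, 4, 2, 4]
Step 2: Midrank |d_i| (ties get averaged ranks).
ranks: |2|->2.5, |5|->8, |5|->8, |2|->2.5, |8|->11, |2|->2.5, |5|->8, |6|->10, |4|->5.5, |2|->2.5, |4|->5.5
Step 3: Attach original signs; sum ranks with positive sign and with negative sign.
W+ = 5.5 = 5.5
W- = 2.5 + 8 + 8 + 2.5 + 11 + 2.5 + 8 + 10 + 5.5 + 2.5 = 60.5
(Check: W+ + W- = 66 should equal n(n+1)/2 = 66.)
Step 4: Test statistic W = min(W+, W-) = 5.5.
Step 5: Ties in |d|, so use the tie-corrected normal approximation.
        E[W] = n(n+1)/4 = 11*12/4 = 33.
        Tie groups: |d|=2 (t=4), |d|=4 (t=2), |d|=5 (t=3); sum(t^3 - t) = 90.
        Var[W] = n(n+1)(2n+1)/24 - sum(t^3-t)/48 = 3036/24 - 90/48 = 124.625.
        z = (W - E[W]) / sqrt(Var[W]) = (5.5 - 33) / 11.1636 = -2.4634.
        Two-sided p = 2*Phi(z) = 0.013764.
Step 6: alpha = 0.1. reject H0.

W+ = 5.5, W- = 60.5, W = min = 5.5, p = 0.013764, reject H0.


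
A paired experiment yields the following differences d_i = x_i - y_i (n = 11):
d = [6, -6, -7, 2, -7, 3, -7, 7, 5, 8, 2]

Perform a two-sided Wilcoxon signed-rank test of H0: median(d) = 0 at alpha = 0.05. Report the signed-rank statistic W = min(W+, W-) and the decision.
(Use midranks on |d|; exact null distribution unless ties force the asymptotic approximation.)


Step 1: Drop any zero differences (none here) and take |d_i|.
|d| = [6, 6, 7, 2, 7, 3, 7, 7, 5, 8, 2]
Step 2: Midrank |d_i| (ties get averaged ranks).
ranks: |6|->5.5, |6|->5.5, |7|->8.5, |2|->1.5, |7|->8.5, |3|->3, |7|->8.5, |7|->8.5, |5|->4, |8|->11, |2|->1.5
Step 3: Attach original signs; sum ranks with positive sign and with negative sign.
W+ = 5.5 + 1.5 + 3 + 8.5 + 4 + 11 + 1.5 = 35
W- = 5.5 + 8.5 + 8.5 + 8.5 = 31
(Check: W+ + W- = 66 should equal n(n+1)/2 = 66.)
Step 4: Test statistic W = min(W+, W-) = 31.
Step 5: Ties in |d|, so use the tie-corrected normal approximation.
        E[W] = n(n+1)/4 = 11*12/4 = 33.
        Tie groups: |d|=2 (t=2), |d|=6 (t=2), |d|=7 (t=4); sum(t^3 - t) = 72.
        Var[W] = n(n+1)(2n+1)/24 - sum(t^3-t)/48 = 3036/24 - 72/48 = 125.
        z = (W - E[W]) / sqrt(Var[W]) = (31 - 33) / 11.1803 = -0.1789.
        Two-sided p = 2*Phi(z) = 0.858028.
Step 6: alpha = 0.05. fail to reject H0.

W+ = 35, W- = 31, W = min = 31, p = 0.858028, fail to reject H0.


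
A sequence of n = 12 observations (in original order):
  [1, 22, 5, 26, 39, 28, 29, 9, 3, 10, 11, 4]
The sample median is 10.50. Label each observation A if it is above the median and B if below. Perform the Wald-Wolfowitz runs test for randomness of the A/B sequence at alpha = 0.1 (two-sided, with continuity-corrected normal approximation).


Step 1: Compute median = 10.50; label A = above, B = below.
Labels in order: BABAAAABBBAB  (n_A = 6, n_B = 6)
Step 2: Count runs R = 7.
Step 3: Under H0 (random ordering), E[R] = 2*n_A*n_B/(n_A+n_B) + 1 = 2*6*6/12 + 1 = 7.0000.
        Var[R] = 2*n_A*n_B*(2*n_A*n_B - n_A - n_B) / ((n_A+n_B)^2 * (n_A+n_B-1)) = 4320/1584 = 2.7273.
        SD[R] = 1.6514.
Step 4: R = E[R], so z = 0 with no continuity correction.
Step 5: Two-sided p-value via normal approximation = 2*(1 - Phi(|z|)) = 1.000000.
Step 6: alpha = 0.1. fail to reject H0.

R = 7, z = 0.0000, p = 1.000000, fail to reject H0.


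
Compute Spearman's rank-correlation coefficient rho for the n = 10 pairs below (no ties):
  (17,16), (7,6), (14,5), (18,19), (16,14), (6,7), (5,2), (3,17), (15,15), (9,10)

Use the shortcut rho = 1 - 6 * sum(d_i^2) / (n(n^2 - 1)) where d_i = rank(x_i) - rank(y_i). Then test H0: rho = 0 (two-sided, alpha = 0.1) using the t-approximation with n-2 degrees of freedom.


Step 1: Rank x and y separately (midranks; no ties here).
rank(x): 17->9, 7->4, 14->6, 18->10, 16->8, 6->3, 5->2, 3->1, 15->7, 9->5
rank(y): 16->8, 6->3, 5->2, 19->10, 14->6, 7->4, 2->1, 17->9, 15->7, 10->5
Step 2: d_i = R_x(i) - R_y(i); compute d_i^2.
  (9-8)^2=1, (4-3)^2=1, (6-2)^2=16, (10-10)^2=0, (8-6)^2=4, (3-4)^2=1, (2-1)^2=1, (1-9)^2=64, (7-7)^2=0, (5-5)^2=0
sum(d^2) = 88.
Step 3: rho = 1 - 6*88 / (10*(10^2 - 1)) = 1 - 528/990 = 0.466667.
Step 4: Under H0, t = rho * sqrt((n-2)/(1-rho^2)) = 1.4924 ~ t(8).
Step 5: Two-sided p-value from the t-distribution with 8 df = 0.173939.
Step 6: alpha = 0.1. fail to reject H0.

rho = 0.4667, p = 0.173939, fail to reject H0 at alpha = 0.1.


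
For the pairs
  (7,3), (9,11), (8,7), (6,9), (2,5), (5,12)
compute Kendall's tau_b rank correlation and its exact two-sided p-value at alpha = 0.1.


Step 1: Enumerate the 15 unordered pairs (i,j) with i<j and classify each by sign(x_j-x_i) * sign(y_j-y_i).
  (1,2):dx=+2,dy=+8->C; (1,3):dx=+1,dy=+4->C; (1,4):dx=-1,dy=+6->D; (1,5):dx=-5,dy=+2->D
  (1,6):dx=-2,dy=+9->D; (2,3):dx=-1,dy=-4->C; (2,4):dx=-3,dy=-2->C; (2,5):dx=-7,dy=-6->C
  (2,6):dx=-4,dy=+1->D; (3,4):dx=-2,dy=+2->D; (3,5):dx=-6,dy=-2->C; (3,6):dx=-3,dy=+5->D
  (4,5):dx=-4,dy=-4->C; (4,6):dx=-1,dy=+3->D; (5,6):dx=+3,dy=+7->C
Step 2: C = 8, D = 7, total pairs = 15.
Step 3: tau = (C - D)/(n(n-1)/2) = (8 - 7)/15 = 0.066667.
Step 4: Exact two-sided p-value (enumerate n! = 720 permutations of y under H0): p = 1.000000.
Step 5: alpha = 0.1. fail to reject H0.

tau_b = 0.0667 (C=8, D=7), p = 1.000000, fail to reject H0.


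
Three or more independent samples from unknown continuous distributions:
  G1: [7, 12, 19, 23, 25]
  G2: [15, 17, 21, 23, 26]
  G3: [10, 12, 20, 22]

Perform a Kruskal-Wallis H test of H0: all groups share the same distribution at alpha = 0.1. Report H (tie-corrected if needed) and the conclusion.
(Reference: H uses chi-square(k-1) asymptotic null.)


Step 1: Combine all N = 14 observations and assign midranks.
sorted (value, group, rank): (7,G1,1), (10,G3,2), (12,G1,3.5), (12,G3,3.5), (15,G2,5), (17,G2,6), (19,G1,7), (20,G3,8), (21,G2,9), (22,G3,10), (23,G1,11.5), (23,G2,11.5), (25,G1,13), (26,G2,14)
Step 2: Sum ranks within each group.
R_1 = 36 (n_1 = 5)
R_2 = 45.5 (n_2 = 5)
R_3 = 23.5 (n_3 = 4)
Step 3: H = 12/(N(N+1)) * sum(R_i^2/n_i) - 3(N+1)
     = 12/(14*15) * (36^2/5 + 45.5^2/5 + 23.5^2/4) - 3*15
     = 0.057143 * 811.312 - 45
     = 1.360714.
Step 4: Ties present; correction factor C = 1 - 12/(14^3 - 14) = 0.995604. Corrected H = 1.360714 / 0.995604 = 1.366722.
Step 5: Under H0, H ~ chi^2(2); p-value = 0.504917.
Step 6: alpha = 0.1. fail to reject H0.

H = 1.3667, df = 2, p = 0.504917, fail to reject H0.


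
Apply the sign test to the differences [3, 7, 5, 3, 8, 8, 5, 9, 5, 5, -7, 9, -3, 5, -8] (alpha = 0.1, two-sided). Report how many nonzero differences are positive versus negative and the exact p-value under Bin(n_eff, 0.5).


Step 1: Discard zero differences. Original n = 15; n_eff = number of nonzero differences = 15.
Nonzero differences (with sign): +3, +7, +5, +3, +8, +8, +5, +9, +5, +5, -7, +9, -3, +5, -8
Step 2: Count signs: positive = 12, negative = 3.
Step 3: Under H0: P(positive) = 0.5, so the number of positives S ~ Bin(15, 0.5).
Step 4: Two-sided exact p-value = sum of Bin(15,0.5) probabilities at or below the observed probability = 0.035156.
Step 5: alpha = 0.1. reject H0.

n_eff = 15, pos = 12, neg = 3, p = 0.035156, reject H0.


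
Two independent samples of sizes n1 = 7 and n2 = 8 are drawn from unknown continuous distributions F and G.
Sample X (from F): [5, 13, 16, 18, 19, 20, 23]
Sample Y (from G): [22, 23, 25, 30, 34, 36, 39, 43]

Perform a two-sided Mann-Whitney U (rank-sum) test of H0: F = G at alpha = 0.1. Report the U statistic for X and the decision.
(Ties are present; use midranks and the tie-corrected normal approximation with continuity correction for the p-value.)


Step 1: Combine and sort all 15 observations; assign midranks.
sorted (value, group): (5,X), (13,X), (16,X), (18,X), (19,X), (20,X), (22,Y), (23,X), (23,Y), (25,Y), (30,Y), (34,Y), (36,Y), (39,Y), (43,Y)
ranks: 5->1, 13->2, 16->3, 18->4, 19->5, 20->6, 22->7, 23->8.5, 23->8.5, 25->10, 30->11, 34->12, 36->13, 39->14, 43->15
Step 2: Rank sum for X: R1 = 1 + 2 + 3 + 4 + 5 + 6 + 8.5 = 29.5.
Step 3: U_X = R1 - n1(n1+1)/2 = 29.5 - 7*8/2 = 29.5 - 28 = 1.5.
       U_Y = n1*n2 - U_X = 56 - 1.5 = 54.5.
Step 4: Ties are present, so use the tie-corrected normal approximation (with continuity correction) for the p-value.
Step 5: p-value = 0.002599; compare to alpha = 0.1. reject H0.

U_X = 1.5, p = 0.002599, reject H0 at alpha = 0.1.


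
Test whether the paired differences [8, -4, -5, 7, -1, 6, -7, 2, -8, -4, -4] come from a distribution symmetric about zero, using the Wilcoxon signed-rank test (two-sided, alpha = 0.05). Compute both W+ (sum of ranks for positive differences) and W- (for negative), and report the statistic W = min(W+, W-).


Step 1: Drop any zero differences (none here) and take |d_i|.
|d| = [8, 4, 5, 7, 1, 6, 7, 2, 8, 4, 4]
Step 2: Midrank |d_i| (ties get averaged ranks).
ranks: |8|->10.5, |4|->4, |5|->6, |7|->8.5, |1|->1, |6|->7, |7|->8.5, |2|->2, |8|->10.5, |4|->4, |4|->4
Step 3: Attach original signs; sum ranks with positive sign and with negative sign.
W+ = 10.5 + 8.5 + 7 + 2 = 28
W- = 4 + 6 + 1 + 8.5 + 10.5 + 4 + 4 = 38
(Check: W+ + W- = 66 should equal n(n+1)/2 = 66.)
Step 4: Test statistic W = min(W+, W-) = 28.
Step 5: Ties in |d|, so use the tie-corrected normal approximation.
        E[W] = n(n+1)/4 = 11*12/4 = 33.
        Tie groups: |d|=4 (t=3), |d|=7 (t=2), |d|=8 (t=2); sum(t^3 - t) = 36.
        Var[W] = n(n+1)(2n+1)/24 - sum(t^3-t)/48 = 3036/24 - 36/48 = 125.75.
        z = (W - E[W]) / sqrt(Var[W]) = (28 - 33) / 11.2138 = -0.4459.
        Two-sided p = 2*Phi(z) = 0.655685.
Step 6: alpha = 0.05. fail to reject H0.

W+ = 28, W- = 38, W = min = 28, p = 0.655685, fail to reject H0.


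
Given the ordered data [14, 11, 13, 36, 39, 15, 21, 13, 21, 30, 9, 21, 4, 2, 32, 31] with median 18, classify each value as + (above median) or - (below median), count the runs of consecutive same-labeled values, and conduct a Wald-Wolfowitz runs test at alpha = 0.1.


Step 1: Compute median = 18; label A = above, B = below.
Labels in order: BBBAABABAABABBAA  (n_A = 8, n_B = 8)
Step 2: Count runs R = 10.
Step 3: Under H0 (random ordering), E[R] = 2*n_A*n_B/(n_A+n_B) + 1 = 2*8*8/16 + 1 = 9.0000.
        Var[R] = 2*n_A*n_B*(2*n_A*n_B - n_A - n_B) / ((n_A+n_B)^2 * (n_A+n_B-1)) = 14336/3840 = 3.7333.
        SD[R] = 1.9322.
Step 4: Continuity-corrected z = (R - 0.5 - E[R]) / SD[R] = (10 - 0.5 - 9.0000) / 1.9322 = 0.2588.
Step 5: Two-sided p-value via normal approximation = 2*(1 - Phi(|z|)) = 0.795809.
Step 6: alpha = 0.1. fail to reject H0.

R = 10, z = 0.2588, p = 0.795809, fail to reject H0.


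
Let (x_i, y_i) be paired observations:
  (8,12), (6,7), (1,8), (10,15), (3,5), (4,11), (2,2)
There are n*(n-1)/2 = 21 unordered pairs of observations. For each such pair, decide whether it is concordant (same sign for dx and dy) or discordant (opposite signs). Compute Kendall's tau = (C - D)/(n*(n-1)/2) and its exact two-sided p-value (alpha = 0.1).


Step 1: Enumerate the 21 unordered pairs (i,j) with i<j and classify each by sign(x_j-x_i) * sign(y_j-y_i).
  (1,2):dx=-2,dy=-5->C; (1,3):dx=-7,dy=-4->C; (1,4):dx=+2,dy=+3->C; (1,5):dx=-5,dy=-7->C
  (1,6):dx=-4,dy=-1->C; (1,7):dx=-6,dy=-10->C; (2,3):dx=-5,dy=+1->D; (2,4):dx=+4,dy=+8->C
  (2,5):dx=-3,dy=-2->C; (2,6):dx=-2,dy=+4->D; (2,7):dx=-4,dy=-5->C; (3,4):dx=+9,dy=+7->C
  (3,5):dx=+2,dy=-3->D; (3,6):dx=+3,dy=+3->C; (3,7):dx=+1,dy=-6->D; (4,5):dx=-7,dy=-10->C
  (4,6):dx=-6,dy=-4->C; (4,7):dx=-8,dy=-13->C; (5,6):dx=+1,dy=+6->C; (5,7):dx=-1,dy=-3->C
  (6,7):dx=-2,dy=-9->C
Step 2: C = 17, D = 4, total pairs = 21.
Step 3: tau = (C - D)/(n(n-1)/2) = (17 - 4)/21 = 0.619048.
Step 4: Exact two-sided p-value (enumerate n! = 5040 permutations of y under H0): p = 0.069048.
Step 5: alpha = 0.1. reject H0.

tau_b = 0.6190 (C=17, D=4), p = 0.069048, reject H0.


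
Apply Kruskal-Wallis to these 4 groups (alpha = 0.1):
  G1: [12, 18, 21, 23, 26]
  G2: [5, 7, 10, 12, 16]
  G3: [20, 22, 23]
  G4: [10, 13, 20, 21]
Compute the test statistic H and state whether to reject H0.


Step 1: Combine all N = 17 observations and assign midranks.
sorted (value, group, rank): (5,G2,1), (7,G2,2), (10,G2,3.5), (10,G4,3.5), (12,G1,5.5), (12,G2,5.5), (13,G4,7), (16,G2,8), (18,G1,9), (20,G3,10.5), (20,G4,10.5), (21,G1,12.5), (21,G4,12.5), (22,G3,14), (23,G1,15.5), (23,G3,15.5), (26,G1,17)
Step 2: Sum ranks within each group.
R_1 = 59.5 (n_1 = 5)
R_2 = 20 (n_2 = 5)
R_3 = 40 (n_3 = 3)
R_4 = 33.5 (n_4 = 4)
Step 3: H = 12/(N(N+1)) * sum(R_i^2/n_i) - 3(N+1)
     = 12/(17*18) * (59.5^2/5 + 20^2/5 + 40^2/3 + 33.5^2/4) - 3*18
     = 0.039216 * 1601.95 - 54
     = 8.821405.
Step 4: Ties present; correction factor C = 1 - 30/(17^3 - 17) = 0.993873. Corrected H = 8.821405 / 0.993873 = 8.875791.
Step 5: Under H0, H ~ chi^2(3); p-value = 0.030989.
Step 6: alpha = 0.1. reject H0.

H = 8.8758, df = 3, p = 0.030989, reject H0.


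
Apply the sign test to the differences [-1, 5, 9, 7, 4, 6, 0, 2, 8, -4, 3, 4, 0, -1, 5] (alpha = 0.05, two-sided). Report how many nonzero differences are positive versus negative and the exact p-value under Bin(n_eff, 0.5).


Step 1: Discard zero differences. Original n = 15; n_eff = number of nonzero differences = 13.
Nonzero differences (with sign): -1, +5, +9, +7, +4, +6, +2, +8, -4, +3, +4, -1, +5
Step 2: Count signs: positive = 10, negative = 3.
Step 3: Under H0: P(positive) = 0.5, so the number of positives S ~ Bin(13, 0.5).
Step 4: Two-sided exact p-value = sum of Bin(13,0.5) probabilities at or below the observed probability = 0.092285.
Step 5: alpha = 0.05. fail to reject H0.

n_eff = 13, pos = 10, neg = 3, p = 0.092285, fail to reject H0.


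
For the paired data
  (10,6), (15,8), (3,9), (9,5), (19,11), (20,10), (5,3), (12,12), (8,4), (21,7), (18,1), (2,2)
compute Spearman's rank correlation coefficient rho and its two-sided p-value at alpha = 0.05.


Step 1: Rank x and y separately (midranks; no ties here).
rank(x): 10->6, 15->8, 3->2, 9->5, 19->10, 20->11, 5->3, 12->7, 8->4, 21->12, 18->9, 2->1
rank(y): 6->6, 8->8, 9->9, 5->5, 11->11, 10->10, 3->3, 12->12, 4->4, 7->7, 1->1, 2->2
Step 2: d_i = R_x(i) - R_y(i); compute d_i^2.
  (6-6)^2=0, (8-8)^2=0, (2-9)^2=49, (5-5)^2=0, (10-11)^2=1, (11-10)^2=1, (3-3)^2=0, (7-12)^2=25, (4-4)^2=0, (12-7)^2=25, (9-1)^2=64, (1-2)^2=1
sum(d^2) = 166.
Step 3: rho = 1 - 6*166 / (12*(12^2 - 1)) = 1 - 996/1716 = 0.419580.
Step 4: Under H0, t = rho * sqrt((n-2)/(1-rho^2)) = 1.4617 ~ t(10).
Step 5: Two-sided p-value from the t-distribution with 10 df = 0.174519.
Step 6: alpha = 0.05. fail to reject H0.

rho = 0.4196, p = 0.174519, fail to reject H0 at alpha = 0.05.


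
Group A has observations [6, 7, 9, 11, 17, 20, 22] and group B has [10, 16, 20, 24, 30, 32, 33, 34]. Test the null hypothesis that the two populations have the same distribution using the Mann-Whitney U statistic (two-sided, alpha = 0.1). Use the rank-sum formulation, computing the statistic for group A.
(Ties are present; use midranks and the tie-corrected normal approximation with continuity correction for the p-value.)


Step 1: Combine and sort all 15 observations; assign midranks.
sorted (value, group): (6,X), (7,X), (9,X), (10,Y), (11,X), (16,Y), (17,X), (20,X), (20,Y), (22,X), (24,Y), (30,Y), (32,Y), (33,Y), (34,Y)
ranks: 6->1, 7->2, 9->3, 10->4, 11->5, 16->6, 17->7, 20->8.5, 20->8.5, 22->10, 24->11, 30->12, 32->13, 33->14, 34->15
Step 2: Rank sum for X: R1 = 1 + 2 + 3 + 5 + 7 + 8.5 + 10 = 36.5.
Step 3: U_X = R1 - n1(n1+1)/2 = 36.5 - 7*8/2 = 36.5 - 28 = 8.5.
       U_Y = n1*n2 - U_X = 56 - 8.5 = 47.5.
Step 4: Ties are present, so use the tie-corrected normal approximation (with continuity correction) for the p-value.
Step 5: p-value = 0.027751; compare to alpha = 0.1. reject H0.

U_X = 8.5, p = 0.027751, reject H0 at alpha = 0.1.


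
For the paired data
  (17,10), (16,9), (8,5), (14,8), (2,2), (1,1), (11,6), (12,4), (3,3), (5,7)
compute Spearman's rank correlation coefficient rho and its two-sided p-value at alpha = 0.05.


Step 1: Rank x and y separately (midranks; no ties here).
rank(x): 17->10, 16->9, 8->5, 14->8, 2->2, 1->1, 11->6, 12->7, 3->3, 5->4
rank(y): 10->10, 9->9, 5->5, 8->8, 2->2, 1->1, 6->6, 4->4, 3->3, 7->7
Step 2: d_i = R_x(i) - R_y(i); compute d_i^2.
  (10-10)^2=0, (9-9)^2=0, (5-5)^2=0, (8-8)^2=0, (2-2)^2=0, (1-1)^2=0, (6-6)^2=0, (7-4)^2=9, (3-3)^2=0, (4-7)^2=9
sum(d^2) = 18.
Step 3: rho = 1 - 6*18 / (10*(10^2 - 1)) = 1 - 108/990 = 0.890909.
Step 4: Under H0, t = rho * sqrt((n-2)/(1-rho^2)) = 5.5482 ~ t(8).
Step 5: Two-sided p-value from the t-distribution with 8 df = 0.000542.
Step 6: alpha = 0.05. reject H0.

rho = 0.8909, p = 0.000542, reject H0 at alpha = 0.05.


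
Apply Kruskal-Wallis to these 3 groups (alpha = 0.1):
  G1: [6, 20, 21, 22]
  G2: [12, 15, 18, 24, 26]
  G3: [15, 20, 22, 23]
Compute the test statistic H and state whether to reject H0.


Step 1: Combine all N = 13 observations and assign midranks.
sorted (value, group, rank): (6,G1,1), (12,G2,2), (15,G2,3.5), (15,G3,3.5), (18,G2,5), (20,G1,6.5), (20,G3,6.5), (21,G1,8), (22,G1,9.5), (22,G3,9.5), (23,G3,11), (24,G2,12), (26,G2,13)
Step 2: Sum ranks within each group.
R_1 = 25 (n_1 = 4)
R_2 = 35.5 (n_2 = 5)
R_3 = 30.5 (n_3 = 4)
Step 3: H = 12/(N(N+1)) * sum(R_i^2/n_i) - 3(N+1)
     = 12/(13*14) * (25^2/4 + 35.5^2/5 + 30.5^2/4) - 3*14
     = 0.065934 * 640.862 - 42
     = 0.254670.
Step 4: Ties present; correction factor C = 1 - 18/(13^3 - 13) = 0.991758. Corrected H = 0.254670 / 0.991758 = 0.256787.
Step 5: Under H0, H ~ chi^2(2); p-value = 0.879507.
Step 6: alpha = 0.1. fail to reject H0.

H = 0.2568, df = 2, p = 0.879507, fail to reject H0.


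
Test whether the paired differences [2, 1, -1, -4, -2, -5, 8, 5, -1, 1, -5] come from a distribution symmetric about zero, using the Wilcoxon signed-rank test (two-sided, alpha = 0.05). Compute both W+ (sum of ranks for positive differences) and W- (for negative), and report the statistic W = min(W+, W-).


Step 1: Drop any zero differences (none here) and take |d_i|.
|d| = [2, 1, 1, 4, 2, 5, 8, 5, 1, 1, 5]
Step 2: Midrank |d_i| (ties get averaged ranks).
ranks: |2|->5.5, |1|->2.5, |1|->2.5, |4|->7, |2|->5.5, |5|->9, |8|->11, |5|->9, |1|->2.5, |1|->2.5, |5|->9
Step 3: Attach original signs; sum ranks with positive sign and with negative sign.
W+ = 5.5 + 2.5 + 11 + 9 + 2.5 = 30.5
W- = 2.5 + 7 + 5.5 + 9 + 2.5 + 9 = 35.5
(Check: W+ + W- = 66 should equal n(n+1)/2 = 66.)
Step 4: Test statistic W = min(W+, W-) = 30.5.
Step 5: Ties in |d|, so use the tie-corrected normal approximation.
        E[W] = n(n+1)/4 = 11*12/4 = 33.
        Tie groups: |d|=1 (t=4), |d|=2 (t=2), |d|=5 (t=3); sum(t^3 - t) = 90.
        Var[W] = n(n+1)(2n+1)/24 - sum(t^3-t)/48 = 3036/24 - 90/48 = 124.625.
        z = (W - E[W]) / sqrt(Var[W]) = (30.5 - 33) / 11.1636 = -0.2239.
        Two-sided p = 2*Phi(z) = 0.822802.
Step 6: alpha = 0.05. fail to reject H0.

W+ = 30.5, W- = 35.5, W = min = 30.5, p = 0.822802, fail to reject H0.


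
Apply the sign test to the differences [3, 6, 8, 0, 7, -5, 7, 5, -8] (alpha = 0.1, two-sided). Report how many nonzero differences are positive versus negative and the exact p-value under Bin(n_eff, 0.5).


Step 1: Discard zero differences. Original n = 9; n_eff = number of nonzero differences = 8.
Nonzero differences (with sign): +3, +6, +8, +7, -5, +7, +5, -8
Step 2: Count signs: positive = 6, negative = 2.
Step 3: Under H0: P(positive) = 0.5, so the number of positives S ~ Bin(8, 0.5).
Step 4: Two-sided exact p-value = sum of Bin(8,0.5) probabilities at or below the observed probability = 0.289062.
Step 5: alpha = 0.1. fail to reject H0.

n_eff = 8, pos = 6, neg = 2, p = 0.289062, fail to reject H0.


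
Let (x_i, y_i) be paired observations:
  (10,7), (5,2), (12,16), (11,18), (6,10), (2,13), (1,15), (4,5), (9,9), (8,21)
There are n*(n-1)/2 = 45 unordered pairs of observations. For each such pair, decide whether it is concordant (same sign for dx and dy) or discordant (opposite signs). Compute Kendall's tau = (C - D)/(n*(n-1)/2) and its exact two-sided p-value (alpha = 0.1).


Step 1: Enumerate the 45 unordered pairs (i,j) with i<j and classify each by sign(x_j-x_i) * sign(y_j-y_i).
  (1,2):dx=-5,dy=-5->C; (1,3):dx=+2,dy=+9->C; (1,4):dx=+1,dy=+11->C; (1,5):dx=-4,dy=+3->D
  (1,6):dx=-8,dy=+6->D; (1,7):dx=-9,dy=+8->D; (1,8):dx=-6,dy=-2->C; (1,9):dx=-1,dy=+2->D
  (1,10):dx=-2,dy=+14->D; (2,3):dx=+7,dy=+14->C; (2,4):dx=+6,dy=+16->C; (2,5):dx=+1,dy=+8->C
  (2,6):dx=-3,dy=+11->D; (2,7):dx=-4,dy=+13->D; (2,8):dx=-1,dy=+3->D; (2,9):dx=+4,dy=+7->C
  (2,10):dx=+3,dy=+19->C; (3,4):dx=-1,dy=+2->D; (3,5):dx=-6,dy=-6->C; (3,6):dx=-10,dy=-3->C
  (3,7):dx=-11,dy=-1->C; (3,8):dx=-8,dy=-11->C; (3,9):dx=-3,dy=-7->C; (3,10):dx=-4,dy=+5->D
  (4,5):dx=-5,dy=-8->C; (4,6):dx=-9,dy=-5->C; (4,7):dx=-10,dy=-3->C; (4,8):dx=-7,dy=-13->C
  (4,9):dx=-2,dy=-9->C; (4,10):dx=-3,dy=+3->D; (5,6):dx=-4,dy=+3->D; (5,7):dx=-5,dy=+5->D
  (5,8):dx=-2,dy=-5->C; (5,9):dx=+3,dy=-1->D; (5,10):dx=+2,dy=+11->C; (6,7):dx=-1,dy=+2->D
  (6,8):dx=+2,dy=-8->D; (6,9):dx=+7,dy=-4->D; (6,10):dx=+6,dy=+8->C; (7,8):dx=+3,dy=-10->D
  (7,9):dx=+8,dy=-6->D; (7,10):dx=+7,dy=+6->C; (8,9):dx=+5,dy=+4->C; (8,10):dx=+4,dy=+16->C
  (9,10):dx=-1,dy=+12->D
Step 2: C = 25, D = 20, total pairs = 45.
Step 3: tau = (C - D)/(n(n-1)/2) = (25 - 20)/45 = 0.111111.
Step 4: Exact two-sided p-value (enumerate n! = 3628800 permutations of y under H0): p = 0.727490.
Step 5: alpha = 0.1. fail to reject H0.

tau_b = 0.1111 (C=25, D=20), p = 0.727490, fail to reject H0.
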